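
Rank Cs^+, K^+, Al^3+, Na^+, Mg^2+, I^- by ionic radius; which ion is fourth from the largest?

Na^+

Al^3+ (Z=13, 10 e⁻), Mg^2+ (Z=12, 10 e⁻), Na^+ (Z=11, 10 e⁻), K^+ (Z=19, 18 e⁻), Cs^+ (Z=55, 54 e⁻), I^- (Z=53, 54 e⁻). Al^3+ < Mg^2+ (isoelectronic, higher Z=13 is smaller); Mg^2+ < Na^+ (isoelectronic, higher Z=12 is smaller); Na^+ < K^+ (same group, period 3 vs 4); K^+ < Cs^+ (same group, period 4 vs 6); Cs^+ < I^- (both 54 e⁻, Z=55>53).
Full ascending order: Al^3+ < Mg^2+ < Na^+ < K^+ < Cs^+ < I^-. Counting from the largest, position 4 is Na^+.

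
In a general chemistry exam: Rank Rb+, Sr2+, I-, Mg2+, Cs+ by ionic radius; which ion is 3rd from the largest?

Rb+

Tabulating Z and e⁻: Mg2+ (Z=12, 10 e⁻), Sr2+ (Z=38, 36 e⁻), Rb+ (Z=37, 36 e⁻), Cs+ (Z=55, 54 e⁻), I- (Z=53, 54 e⁻). Mg2+ < Sr2+ (same group, 2 shells fewer); Sr2+ < Rb+ (both 36 e⁻, Z=38>37); Rb+ < Cs+ (same group, period 5 vs 6); Cs+ < I- (isoelectronic, higher Z=55 is smaller).
So the order is Mg2+ < Sr2+ < Rb+ < Cs+ < I-; the 3rd-largest ion is Rb+.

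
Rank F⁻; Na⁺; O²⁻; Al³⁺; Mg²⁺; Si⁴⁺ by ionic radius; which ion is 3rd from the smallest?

All of these have 10 electrons (isoelectronic). With the same electron cloud, the ion with the most protons pulls it in tightest. Nuclear charges: Si⁴⁺ (Z=14), Al³⁺ (Z=13), Mg²⁺ (Z=12), Na⁺ (Z=11), F⁻ (Z=9), O²⁻ (Z=8). Highest Z is smallest.
Ordering: Si⁴⁺ < Al³⁺ < Mg²⁺ < Na⁺ < F⁻ < O²⁻. The 3rd smallest is Mg²⁺.

Mg²⁺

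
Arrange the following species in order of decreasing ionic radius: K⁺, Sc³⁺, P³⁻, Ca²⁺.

P³⁻ > K⁺ > Ca²⁺ > Sc³⁺

Each ion has 18 electrons. The ranking follows nuclear charge in reverse — greater Z gives a smaller radius. Sc³⁺ (Z=21), Ca²⁺ (Z=20), K⁺ (Z=19), P³⁻ (Z=15).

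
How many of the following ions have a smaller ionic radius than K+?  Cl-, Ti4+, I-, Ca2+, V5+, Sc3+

4

V5+ (Z=23, 18 e⁻), Ti4+ (Z=22, 18 e⁻), Sc3+ (Z=21, 18 e⁻), Ca2+ (Z=20, 18 e⁻), K+ (Z=19, 18 e⁻), Cl- (Z=17, 18 e⁻), I- (Z=53, 54 e⁻). V5+ < Ti4+ (isoelectronic, higher Z=23 is smaller); Ti4+ < Sc3+ (both 18 e⁻, Z=22>21); Sc3+ < Ca2+ (isoelectronic, higher Z=21 is smaller); Ca2+ < K+ (both 18 e⁻, Z=20>19); K+ < Cl- (isoelectronic, higher Z=19 is smaller); Cl- < I- (same group, 2 shells fewer).
Placing each against K+: smaller — V5+, Ti4+, Sc3+, Ca2+; larger — Cl-, I-. Count: 4.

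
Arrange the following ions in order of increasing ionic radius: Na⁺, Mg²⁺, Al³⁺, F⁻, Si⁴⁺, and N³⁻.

Each ion has 10 electrons. The ranking follows nuclear charge in reverse — greater Z gives a smaller radius. Si⁴⁺ (Z=14), Al³⁺ (Z=13), Mg²⁺ (Z=12), Na⁺ (Z=11), F⁻ (Z=9), N³⁻ (Z=7).

Si⁴⁺ < Al³⁺ < Mg²⁺ < Na⁺ < F⁻ < N³⁻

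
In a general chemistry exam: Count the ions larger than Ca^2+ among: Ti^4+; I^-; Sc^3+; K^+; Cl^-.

3

Work out protons and electrons: Ti^4+ (Z=22, 18 e⁻), Sc^3+ (Z=21, 18 e⁻), Ca^2+ (Z=20, 18 e⁻), K^+ (Z=19, 18 e⁻), Cl^- (Z=17, 18 e⁻), I^- (Z=53, 54 e⁻). Ti^4+ < Sc^3+ (isoelectronic, higher Z=22 is smaller); Sc^3+ < Ca^2+ (both 18 e⁻, Z=21>20); Ca^2+ < K^+ (both 18 e⁻, Z=20>19); K^+ < Cl^- (both 18 e⁻, Z=19>17); Cl^- < I^- (same group, 2 shells fewer).
Ordering all of them (including Ca^2+) by radius gives Ti^4+ < Sc^3+ < Ca^2+ < K^+ < Cl^- < I^-. That's 3.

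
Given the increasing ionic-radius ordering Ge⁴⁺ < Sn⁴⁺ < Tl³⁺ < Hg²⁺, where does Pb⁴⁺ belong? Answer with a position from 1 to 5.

3

Work out protons and electrons: Ge⁴⁺: 28 e⁻, Z=32, Sn⁴⁺: 46 e⁻, Z=50, Pb⁴⁺: 78 e⁻, Z=82, Tl³⁺: 78 e⁻, Z=81, Hg²⁺: 78 e⁻, Z=80. Ge⁴⁺ < Sn⁴⁺ (same group, 1 shell fewer); Sn⁴⁺ < Pb⁴⁺ (same group, 1 shell fewer); Pb⁴⁺ < Tl³⁺ (isoelectronic, higher Z=82 is smaller); Tl³⁺ < Hg²⁺ (isoelectronic, higher Z=81 is smaller).
With Pb⁴⁺ included the full order is Ge⁴⁺ < Sn⁴⁺ < Pb⁴⁺ < Tl³⁺ < Hg²⁺, so it takes position 3.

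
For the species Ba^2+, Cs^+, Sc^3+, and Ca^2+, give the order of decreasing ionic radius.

Electron counts and nuclear charges: Sc^3+ has 18 e⁻ (Z=21), Ca^2+ has 18 e⁻ (Z=20), Ba^2+ has 54 e⁻ (Z=56), Cs^+ has 54 e⁻ (Z=55). Sc^3+ < Ca^2+ (both 18 e⁻, Z=21>20); Ca^2+ < Ba^2+ (same group, 2 shells fewer); Ba^2+ < Cs^+ (isoelectronic, higher Z=56 is smaller).

Cs^+ > Ba^2+ > Ca^2+ > Sc^3+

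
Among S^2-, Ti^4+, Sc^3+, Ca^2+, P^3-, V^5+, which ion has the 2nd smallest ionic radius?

Isoelectronic series (18 e⁻ each). Size is set by nuclear charge: more protons means a smaller ion. V^5+ (Z=23), Ti^4+ (Z=22), Sc^3+ (Z=21), Ca^2+ (Z=20), S^2- (Z=16), P^3- (Z=15).
Full ascending order: V^5+ < Ti^4+ < Sc^3+ < Ca^2+ < S^2- < P^3-. Counting from the smallest, position 2 is Ti^4+.

Ti^4+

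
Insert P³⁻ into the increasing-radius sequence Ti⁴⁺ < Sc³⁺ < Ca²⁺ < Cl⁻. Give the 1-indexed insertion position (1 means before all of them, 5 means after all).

All of these have 18 electrons (isoelectronic). With the same electron cloud, the ion with the most protons pulls it in tightest. Nuclear charges: Ti⁴⁺ (Z=22), Sc³⁺ (Z=21), Ca²⁺ (Z=20), Cl⁻ (Z=17), P³⁻ (Z=15). Highest Z is smallest.
With P³⁻ included the full order is Ti⁴⁺ < Sc³⁺ < Ca²⁺ < Cl⁻ < P³⁻, so it takes position 5.

5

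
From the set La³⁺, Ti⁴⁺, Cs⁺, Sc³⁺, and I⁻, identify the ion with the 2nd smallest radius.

First list Z and electron count for each: Ti⁴⁺ (Z=22, 18 e⁻), Sc³⁺ (Z=21, 18 e⁻), La³⁺ (Z=57, 54 e⁻), Cs⁺ (Z=55, 54 e⁻), I⁻ (Z=53, 54 e⁻). Ti⁴⁺ < Sc³⁺ (isoelectronic, higher Z=22 is smaller); Sc³⁺ < La³⁺ (same group, period 4 vs 6); La³⁺ < Cs⁺ (both 54 e⁻, Z=57>55); Cs⁺ < I⁻ (isoelectronic, higher Z=55 is smaller).
Ordering: Ti⁴⁺ < Sc³⁺ < La³⁺ < Cs⁺ < I⁻. The 2nd smallest is Sc³⁺.

Sc³⁺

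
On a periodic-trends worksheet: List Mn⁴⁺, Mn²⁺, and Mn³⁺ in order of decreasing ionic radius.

Mn²⁺ > Mn³⁺ > Mn⁴⁺

For a single element, ionic radius drops as positive charge rises — Mn⁴⁺ < Mn²⁺.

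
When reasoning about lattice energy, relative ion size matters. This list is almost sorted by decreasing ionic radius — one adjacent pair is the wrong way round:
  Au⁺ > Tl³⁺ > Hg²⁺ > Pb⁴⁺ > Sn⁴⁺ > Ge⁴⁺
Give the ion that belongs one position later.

Scanning neighbour by neighbour, only Tl³⁺/Hg²⁺ violates a trend: they are isoelectronic (78 e⁻) and Tl has more protons than Hg (81 vs 80), making Tl³⁺ smaller. That makes Tl³⁺ the one sitting a position early relative to where it belongs.

Tl³⁺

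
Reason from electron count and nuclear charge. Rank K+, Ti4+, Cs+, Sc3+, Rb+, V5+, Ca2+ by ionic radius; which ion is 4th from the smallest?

Ca2+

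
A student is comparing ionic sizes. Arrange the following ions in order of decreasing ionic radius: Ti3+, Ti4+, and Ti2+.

Ti2+ > Ti3+ > Ti4+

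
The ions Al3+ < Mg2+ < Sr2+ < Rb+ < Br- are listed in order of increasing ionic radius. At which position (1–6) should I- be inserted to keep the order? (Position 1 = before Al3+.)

6

First list Z and electron count for each: Al3+ (Z=13, 10 e⁻), Mg2+ (Z=12, 10 e⁻), Sr2+ (Z=38, 36 e⁻), Rb+ (Z=37, 36 e⁻), Br- (Z=35, 36 e⁻), I- (Z=53, 54 e⁻). Al3+ < Mg2+ (both 10 e⁻, Z=13>12); Mg2+ < Sr2+ (same group, 2 shells fewer); Sr2+ < Rb+ (isoelectronic, higher Z=38 is smaller); Rb+ < Br- (both 36 e⁻, Z=37>35); Br- < I- (same group, 1 shell fewer).
Putting I- in gives Al3+ < Mg2+ < Sr2+ < Rb+ < Br- < I-; it lands at slot 6.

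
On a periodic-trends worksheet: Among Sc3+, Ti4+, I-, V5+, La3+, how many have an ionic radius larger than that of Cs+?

1

V5+: 18 e⁻, Z=23, Ti4+: 18 e⁻, Z=22, Sc3+: 18 e⁻, Z=21, La3+: 54 e⁻, Z=57, Cs+: 54 e⁻, Z=55, I-: 54 e⁻, Z=53. V5+ < Ti4+ (isoelectronic, higher Z=23 is smaller); Ti4+ < Sc3+ (isoelectronic, higher Z=22 is smaller); Sc3+ < La3+ (same group, period 4 vs 6); La3+ < Cs+ (both 54 e⁻, Z=57>55); Cs+ < I- (isoelectronic, higher Z=55 is smaller).
Ordering all of them (including Cs+) by radius gives V5+ < Ti4+ < Sc3+ < La3+ < Cs+ < I-. So 1 is larger.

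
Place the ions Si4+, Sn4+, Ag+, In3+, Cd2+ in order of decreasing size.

First list Z and electron count for each: Si4+ (Z=14, 10 e⁻), Sn4+ (Z=50, 46 e⁻), In3+ (Z=49, 46 e⁻), Cd2+ (Z=48, 46 e⁻), Ag+ (Z=47, 46 e⁻). Si4+ < Sn4+ (same group, 2 shells fewer); Sn4+ < In3+ (isoelectronic, higher Z=50 is smaller); In3+ < Cd2+ (both 46 e⁻, Z=49>48); Cd2+ < Ag+ (both 46 e⁻, Z=48>47).

Ag+ > Cd2+ > In3+ > Sn4+ > Si4+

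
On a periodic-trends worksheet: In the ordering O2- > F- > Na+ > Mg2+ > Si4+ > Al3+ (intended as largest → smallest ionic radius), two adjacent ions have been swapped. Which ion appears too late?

Check each adjacent pair. Si4+ and Al3+ are reversed: both have 10 electrons but Z(Si)=14 > Z(Al)=13, so Si4+ should be the smaller of the two. No other neighbouring pair contradicts the periodic trends, so Al3+ is the ion listed too late.

Al3+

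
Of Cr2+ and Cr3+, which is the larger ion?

Cr2+

These are all Cr ions. Removing more electrons (higher positive charge) pulls the remaining electrons in closer, so Cr3+ is smallest and Cr2+ is largest.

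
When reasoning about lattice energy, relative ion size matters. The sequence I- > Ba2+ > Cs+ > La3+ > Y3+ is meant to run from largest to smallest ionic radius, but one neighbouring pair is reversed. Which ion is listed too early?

Compare adjacent ions: they are isoelectronic (54 e⁻) and Ba has more protons than Cs (56 vs 55), making Ba2+ smaller — yet in this decreasing list Ba2+ sits before Cs+. Nothing else is reversed, so Ba2+ should move one place to the right.

Ba2+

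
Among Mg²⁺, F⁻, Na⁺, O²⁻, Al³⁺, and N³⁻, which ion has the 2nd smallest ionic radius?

Isoelectronic series (10 e⁻ each). Size is set by nuclear charge: more protons means a smaller ion. Al³⁺ (Z=13), Mg²⁺ (Z=12), Na⁺ (Z=11), F⁻ (Z=9), O²⁻ (Z=8), N³⁻ (Z=7).
Full ascending order: Al³⁺ < Mg²⁺ < Na⁺ < F⁻ < O²⁻ < N³⁻. Counting from the smallest, position 2 is Mg²⁺.

Mg²⁺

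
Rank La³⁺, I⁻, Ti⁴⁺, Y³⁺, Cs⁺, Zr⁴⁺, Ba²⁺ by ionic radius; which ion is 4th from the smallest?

Tabulating Z and e⁻: Ti⁴⁺ (Z=22, 18 e⁻), Zr⁴⁺ (Z=40, 36 e⁻), Y³⁺ (Z=39, 36 e⁻), La³⁺ (Z=57, 54 e⁻), Ba²⁺ (Z=56, 54 e⁻), Cs⁺ (Z=55, 54 e⁻), I⁻ (Z=53, 54 e⁻). Ti⁴⁺ < Zr⁴⁺ (same group, 1 shell fewer); Zr⁴⁺ < Y³⁺ (both 36 e⁻, Z=40>39); Y³⁺ < La³⁺ (same group, period 5 vs 6); La³⁺ < Ba²⁺ (isoelectronic, higher Z=57 is smaller); Ba²⁺ < Cs⁺ (both 54 e⁻, Z=56>55); Cs⁺ < I⁻ (both 54 e⁻, Z=55>53).
So the order is Ti⁴⁺ < Zr⁴⁺ < Y³⁺ < La³⁺ < Ba²⁺ < Cs⁺ < I⁻; the 4th-smallest ion is La³⁺.

La³⁺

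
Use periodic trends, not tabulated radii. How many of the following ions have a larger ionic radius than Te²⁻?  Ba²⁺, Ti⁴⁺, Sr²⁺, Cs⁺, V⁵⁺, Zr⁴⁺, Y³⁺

0

Tabulating Z and e⁻: V⁵⁺ has 18 e⁻ (Z=23), Ti⁴⁺ has 18 e⁻ (Z=22), Zr⁴⁺ has 36 e⁻ (Z=40), Y³⁺ has 36 e⁻ (Z=39), Sr²⁺ has 36 e⁻ (Z=38), Ba²⁺ has 54 e⁻ (Z=56), Cs⁺ has 54 e⁻ (Z=55), Te²⁻ has 54 e⁻ (Z=52). V⁵⁺ < Ti⁴⁺ (isoelectronic, higher Z=23 is smaller); Ti⁴⁺ < Zr⁴⁺ (same group, period 4 vs 5); Zr⁴⁺ < Y³⁺ (isoelectronic, higher Z=40 is smaller); Y³⁺ < Sr²⁺ (isoelectronic, higher Z=39 is smaller); Sr²⁺ < Ba²⁺ (same group, period 5 vs 6); Ba²⁺ < Cs⁺ (isoelectronic, higher Z=56 is smaller); Cs⁺ < Te²⁻ (isoelectronic, higher Z=55 is smaller).
Placing each against Te²⁻: smaller — V⁵⁺, Ti⁴⁺, Zr⁴⁺, Y³⁺, Sr²⁺, Ba²⁺, Cs⁺; larger — none. That's 0.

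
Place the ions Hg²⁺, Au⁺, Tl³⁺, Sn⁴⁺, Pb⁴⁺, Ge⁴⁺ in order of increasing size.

Ge⁴⁺ (Z=32, 28 e⁻), Sn⁴⁺ (Z=50, 46 e⁻), Pb⁴⁺ (Z=82, 78 e⁻), Tl³⁺ (Z=81, 78 e⁻), Hg²⁺ (Z=80, 78 e⁻), Au⁺ (Z=79, 78 e⁻). Ge⁴⁺ < Sn⁴⁺ (same group, 1 shell fewer); Sn⁴⁺ < Pb⁴⁺ (same group, 1 shell fewer); Pb⁴⁺ < Tl³⁺ (both 78 e⁻, Z=82>81); Tl³⁺ < Hg²⁺ (both 78 e⁻, Z=81>80); Hg²⁺ < Au⁺ (both 78 e⁻, Z=80>79).

Ge⁴⁺ < Sn⁴⁺ < Pb⁴⁺ < Tl³⁺ < Hg²⁺ < Au⁺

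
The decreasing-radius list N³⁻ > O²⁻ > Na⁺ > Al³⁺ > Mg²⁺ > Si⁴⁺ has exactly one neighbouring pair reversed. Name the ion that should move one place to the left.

Mg²⁺

Scanning neighbour by neighbour, only Al³⁺/Mg²⁺ violates a trend: both have 10 electrons but Z(Al)=13 > Z(Mg)=12, so Al³⁺ should be the smaller of the two. That makes Mg²⁺ the one sitting a position late relative to where it belongs.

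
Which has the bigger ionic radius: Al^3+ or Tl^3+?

Tl^3+

All are in the same group with charge +3. Radius grows down the group as n (the outermost shell) increases.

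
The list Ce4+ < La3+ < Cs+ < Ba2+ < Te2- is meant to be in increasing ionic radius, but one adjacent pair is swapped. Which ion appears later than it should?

Ba2+

Check each adjacent pair. Cs+ and Ba2+ are reversed: Ba2+ and Cs+ share 54 electrons; the higher nuclear charge on Ba (Z=56) contracts it more, so Ba2+ < Cs+. No other neighbouring pair contradicts the periodic trends, so Ba2+ is the ion listed too late.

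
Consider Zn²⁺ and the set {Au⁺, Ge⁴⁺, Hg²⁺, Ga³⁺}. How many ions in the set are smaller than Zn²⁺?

2

Ge⁴⁺ (Z=32, 28 e⁻), Ga³⁺ (Z=31, 28 e⁻), Zn²⁺ (Z=30, 28 e⁻), Hg²⁺ (Z=80, 78 e⁻), Au⁺ (Z=79, 78 e⁻). Ge⁴⁺ < Ga³⁺ (isoelectronic, higher Z=32 is smaller); Ga³⁺ < Zn²⁺ (both 28 e⁻, Z=31>30); Zn²⁺ < Hg²⁺ (same group, period 4 vs 6); Hg²⁺ < Au⁺ (both 78 e⁻, Z=80>79).
Overall: Ge⁴⁺ < Ga³⁺ < Zn²⁺ < Hg²⁺ < Au⁺. Zn²⁺ has 2 below it and 2 above. That's 2.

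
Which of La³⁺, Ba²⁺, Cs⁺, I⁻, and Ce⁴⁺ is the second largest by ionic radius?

Each ion has 54 electrons. The ranking follows nuclear charge in reverse — greater Z gives a smaller radius. Ce⁴⁺ (Z=58), La³⁺ (Z=57), Ba²⁺ (Z=56), Cs⁺ (Z=55), I⁻ (Z=53).
Full ascending order: Ce⁴⁺ < La³⁺ < Ba²⁺ < Cs⁺ < I⁻. Counting from the largest, position 2 is Cs⁺.

Cs⁺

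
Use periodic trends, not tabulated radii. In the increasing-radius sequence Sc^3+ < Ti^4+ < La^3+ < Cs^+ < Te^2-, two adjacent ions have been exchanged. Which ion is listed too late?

Ti^4+

Scanning neighbour by neighbour, only Sc^3+/Ti^4+ violates a trend: Ti^4+ and Sc^3+ share 18 electrons; the higher nuclear charge on Ti (Z=22) contracts it more, so Ti^4+ < Sc^3+. That makes Ti^4+ the one sitting a position late relative to where it belongs.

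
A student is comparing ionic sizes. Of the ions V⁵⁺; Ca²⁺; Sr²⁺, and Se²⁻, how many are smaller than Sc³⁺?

First list Z and electron count for each: V⁵⁺: 18 e⁻, Z=23, Sc³⁺: 18 e⁻, Z=21, Ca²⁺: 18 e⁻, Z=20, Sr²⁺: 36 e⁻, Z=38, Se²⁻: 36 e⁻, Z=34. V⁵⁺ < Sc³⁺ (isoelectronic, higher Z=23 is smaller); Sc³⁺ < Ca²⁺ (both 18 e⁻, Z=21>20); Ca²⁺ < Sr²⁺ (same group, 1 shell fewer); Sr²⁺ < Se²⁻ (both 36 e⁻, Z=38>34).
Relative to Sc³⁺, the ions that are smaller are V⁵⁺. So 1 is smaller.

1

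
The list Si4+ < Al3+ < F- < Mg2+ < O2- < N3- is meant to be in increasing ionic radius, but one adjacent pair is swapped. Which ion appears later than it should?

Mg2+

Check each adjacent pair. F- and Mg2+ are reversed: Mg2+ and F- share 10 electrons; the higher nuclear charge on Mg (Z=12) contracts it more, so Mg2+ < F-. No other neighbouring pair contradicts the periodic trends, so Mg2+ is the ion listed too late.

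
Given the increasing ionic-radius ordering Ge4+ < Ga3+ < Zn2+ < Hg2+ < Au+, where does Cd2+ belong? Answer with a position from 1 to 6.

4

Work out protons and electrons: Ge4+: 28 e⁻, Z=32, Ga3+: 28 e⁻, Z=31, Zn2+: 28 e⁻, Z=30, Cd2+: 46 e⁻, Z=48, Hg2+: 78 e⁻, Z=80, Au+: 78 e⁻, Z=79. Ge4+ < Ga3+ (both 28 e⁻, Z=32>31); Ga3+ < Zn2+ (both 28 e⁻, Z=31>30); Zn2+ < Cd2+ (same group, 1 shell fewer); Cd2+ < Hg2+ (same group, period 5 vs 6); Hg2+ < Au+ (isoelectronic, higher Z=80 is smaller).
The complete sequence is Ge4+ < Ga3+ < Zn2+ < Cd2+ < Hg2+ < Au+. Cd2+ sits at position 4.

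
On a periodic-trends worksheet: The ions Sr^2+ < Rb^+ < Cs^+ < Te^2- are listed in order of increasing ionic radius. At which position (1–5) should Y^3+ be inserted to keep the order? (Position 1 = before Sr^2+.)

Y^3+: 36 e⁻, Z=39, Sr^2+: 36 e⁻, Z=38, Rb^+: 36 e⁻, Z=37, Cs^+: 54 e⁻, Z=55, Te^2-: 54 e⁻, Z=52. Y^3+ < Sr^2+ (both 36 e⁻, Z=39>38); Sr^2+ < Rb^+ (both 36 e⁻, Z=38>37); Rb^+ < Cs^+ (same group, 1 shell fewer); Cs^+ < Te^2- (isoelectronic, higher Z=55 is smaller).
With Y^3+ included the full order is Y^3+ < Sr^2+ < Rb^+ < Cs^+ < Te^2-, so it takes position 1.

1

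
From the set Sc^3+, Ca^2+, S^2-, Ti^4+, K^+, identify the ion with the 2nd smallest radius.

Sc^3+

Each ion has 18 electrons. The ranking follows nuclear charge in reverse — greater Z gives a smaller radius. Ti^4+ (Z=22), Sc^3+ (Z=21), Ca^2+ (Z=20), K^+ (Z=19), S^2- (Z=16).
So the order is Ti^4+ < Sc^3+ < Ca^2+ < K^+ < S^2-; the 2nd-smallest ion is Sc^3+.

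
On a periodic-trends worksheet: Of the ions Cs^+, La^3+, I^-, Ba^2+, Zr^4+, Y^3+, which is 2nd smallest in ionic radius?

Work out protons and electrons: Zr^4+: 36 e⁻, Z=40, Y^3+: 36 e⁻, Z=39, La^3+: 54 e⁻, Z=57, Ba^2+: 54 e⁻, Z=56, Cs^+: 54 e⁻, Z=55, I^-: 54 e⁻, Z=53. Zr^4+ < Y^3+ (both 36 e⁻, Z=40>39); Y^3+ < La^3+ (same group, 1 shell fewer); La^3+ < Ba^2+ (both 54 e⁻, Z=57>56); Ba^2+ < Cs^+ (isoelectronic, higher Z=56 is smaller); Cs^+ < I^- (isoelectronic, higher Z=55 is smaller).
That gives Zr^4+ < Y^3+ < La^3+ < Ba^2+ < Cs^+ < I^-. From the smallest end, number 2 is Y^3+.

Y^3+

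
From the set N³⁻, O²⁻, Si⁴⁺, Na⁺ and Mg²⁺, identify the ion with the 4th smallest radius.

O²⁻

Isoelectronic series (10 e⁻ each). Size is set by nuclear charge: more protons means a smaller ion. Si⁴⁺ (Z=14), Mg²⁺ (Z=12), Na⁺ (Z=11), O²⁻ (Z=8), N³⁻ (Z=7).
Ordering: Si⁴⁺ < Mg²⁺ < Na⁺ < O²⁻ < N³⁻. The 4th smallest is O²⁻.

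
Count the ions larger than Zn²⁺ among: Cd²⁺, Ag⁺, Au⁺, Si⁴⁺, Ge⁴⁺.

3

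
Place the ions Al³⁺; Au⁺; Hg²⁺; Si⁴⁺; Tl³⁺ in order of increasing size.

Si⁴⁺ < Al³⁺ < Tl³⁺ < Hg²⁺ < Au⁺

First list Z and electron count for each: Si⁴⁺ (Z=14, 10 e⁻), Al³⁺ (Z=13, 10 e⁻), Tl³⁺ (Z=81, 78 e⁻), Hg²⁺ (Z=80, 78 e⁻), Au⁺ (Z=79, 78 e⁻). Si⁴⁺ < Al³⁺ (both 10 e⁻, Z=14>13); Al³⁺ < Tl³⁺ (same group, 3 shells fewer); Tl³⁺ < Hg²⁺ (both 78 e⁻, Z=81>80); Hg²⁺ < Au⁺ (both 78 e⁻, Z=80>79).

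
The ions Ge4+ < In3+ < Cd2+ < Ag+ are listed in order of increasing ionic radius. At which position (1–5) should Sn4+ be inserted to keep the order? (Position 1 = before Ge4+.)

Tabulating Z and e⁻: Ge4+ has 28 e⁻ (Z=32), Sn4+ has 46 e⁻ (Z=50), In3+ has 46 e⁻ (Z=49), Cd2+ has 46 e⁻ (Z=48), Ag+ has 46 e⁻ (Z=47). Ge4+ < Sn4+ (same group, 1 shell fewer); Sn4+ < In3+ (isoelectronic, higher Z=50 is smaller); In3+ < Cd2+ (isoelectronic, higher Z=49 is smaller); Cd2+ < Ag+ (isoelectronic, higher Z=48 is smaller).
Merged order: Ge4+ < Sn4+ < In3+ < Cd2+ < Ag+ — Sn4+ is number 2.

2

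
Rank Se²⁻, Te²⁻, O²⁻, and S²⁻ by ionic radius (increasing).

O²⁻ < S²⁻ < Se²⁻ < Te²⁻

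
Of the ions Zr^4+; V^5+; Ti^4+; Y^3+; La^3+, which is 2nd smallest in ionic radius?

Work out protons and electrons: V^5+ has 18 e⁻ (Z=23), Ti^4+ has 18 e⁻ (Z=22), Zr^4+ has 36 e⁻ (Z=40), Y^3+ has 36 e⁻ (Z=39), La^3+ has 54 e⁻ (Z=57). V^5+ < Ti^4+ (both 18 e⁻, Z=23>22); Ti^4+ < Zr^4+ (same group, period 4 vs 5); Zr^4+ < Y^3+ (both 36 e⁻, Z=40>39); Y^3+ < La^3+ (same group, 1 shell fewer).
That gives V^5+ < Ti^4+ < Zr^4+ < Y^3+ < La^3+. From the smallest end, number 2 is Ti^4+.

Ti^4+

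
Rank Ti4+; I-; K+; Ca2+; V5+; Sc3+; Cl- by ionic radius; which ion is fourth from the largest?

Ca2+

Tabulating Z and e⁻: V5+ (Z=23, 18 e⁻), Ti4+ (Z=22, 18 e⁻), Sc3+ (Z=21, 18 e⁻), Ca2+ (Z=20, 18 e⁻), K+ (Z=19, 18 e⁻), Cl- (Z=17, 18 e⁻), I- (Z=53, 54 e⁻). V5+ < Ti4+ (isoelectronic, higher Z=23 is smaller); Ti4+ < Sc3+ (isoelectronic, higher Z=22 is smaller); Sc3+ < Ca2+ (isoelectronic, higher Z=21 is smaller); Ca2+ < K+ (both 18 e⁻, Z=20>19); K+ < Cl- (isoelectronic, higher Z=19 is smaller); Cl- < I- (same group, period 3 vs 5).
So the order is V5+ < Ti4+ < Sc3+ < Ca2+ < K+ < Cl- < I-; the 4th-largest ion is Ca2+.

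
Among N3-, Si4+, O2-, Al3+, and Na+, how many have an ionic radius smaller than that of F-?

3

These species are isoelectronic with 10 electrons. The only difference is the number of protons: Si4+ (Z=14), Al3+ (Z=13), Na+ (Z=11), F- (Z=9), O2- (Z=8), N3- (Z=7). The strongest nuclear pull (Si4+) gives the smallest ion.
Relative to F-, the ions that are smaller are Si4+, Al3+, Na+. So 3 are smaller.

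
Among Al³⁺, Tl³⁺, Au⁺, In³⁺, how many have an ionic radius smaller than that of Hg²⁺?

First list Z and electron count for each: Al³⁺ has 10 e⁻ (Z=13), In³⁺ has 46 e⁻ (Z=49), Tl³⁺ has 78 e⁻ (Z=81), Hg²⁺ has 78 e⁻ (Z=80), Au⁺ has 78 e⁻ (Z=79). Al³⁺ < In³⁺ (same group, 2 shells fewer); In³⁺ < Tl³⁺ (same group, 1 shell fewer); Tl³⁺ < Hg²⁺ (both 78 e⁻, Z=81>80); Hg²⁺ < Au⁺ (isoelectronic, higher Z=80 is smaller).
Overall: Al³⁺ < In³⁺ < Tl³⁺ < Hg²⁺ < Au⁺. Hg²⁺ has 3 below it and 1 above. So 3 are smaller.

3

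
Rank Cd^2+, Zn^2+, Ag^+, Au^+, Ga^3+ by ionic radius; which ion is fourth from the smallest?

Tabulating Z and e⁻: Ga^3+: 28 e⁻, Z=31, Zn^2+: 28 e⁻, Z=30, Cd^2+: 46 e⁻, Z=48, Ag^+: 46 e⁻, Z=47, Au^+: 78 e⁻, Z=79. Ga^3+ < Zn^2+ (isoelectronic, higher Z=31 is smaller); Zn^2+ < Cd^2+ (same group, period 4 vs 5); Cd^2+ < Ag^+ (isoelectronic, higher Z=48 is smaller); Ag^+ < Au^+ (same group, period 5 vs 6).
Full ascending order: Ga^3+ < Zn^2+ < Cd^2+ < Ag^+ < Au^+. Counting from the smallest, position 4 is Ag^+.

Ag^+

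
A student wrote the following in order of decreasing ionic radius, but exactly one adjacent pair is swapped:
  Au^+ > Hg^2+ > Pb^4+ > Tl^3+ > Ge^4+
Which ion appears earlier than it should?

Check each adjacent pair. Pb^4+ and Tl^3+ are reversed: both have 78 electrons but Z(Pb)=82 > Z(Tl)=81, so Pb^4+ should be the smaller of the two. No other neighbouring pair contradicts the periodic trends, so Pb^4+ is the ion listed too early.

Pb^4+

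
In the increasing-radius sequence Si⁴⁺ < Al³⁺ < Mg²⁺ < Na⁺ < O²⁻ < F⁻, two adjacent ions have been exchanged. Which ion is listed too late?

F⁻

The pair O²⁻, F⁻ is the wrong way round — both have 10 electrons but Z(F)=9 > Z(O)=8, so F⁻ should be the smaller of the two. All other adjacent pairs agree with periodic trends, so F⁻ is the misplaced ion.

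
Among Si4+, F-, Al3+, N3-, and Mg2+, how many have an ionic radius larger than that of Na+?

2

These species are isoelectronic with 10 electrons. The only difference is the number of protons: Si4+ (Z=14), Al3+ (Z=13), Mg2+ (Z=12), Na+ (Z=11), F- (Z=9), N3- (Z=7). The strongest nuclear pull (Si4+) gives the smallest ion.
Overall: Si4+ < Al3+ < Mg2+ < Na+ < F- < N3-. Na+ has 3 below it and 2 above. That's 2.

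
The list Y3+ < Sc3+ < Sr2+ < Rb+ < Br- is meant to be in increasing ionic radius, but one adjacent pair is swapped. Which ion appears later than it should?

Sc3+

The pair Y3+, Sc3+ is the wrong way round — same group and charge — period 4 sits above period 5, so Sc3+ is smaller. All other adjacent pairs agree with periodic trends, so Sc3+ is the misplaced ion.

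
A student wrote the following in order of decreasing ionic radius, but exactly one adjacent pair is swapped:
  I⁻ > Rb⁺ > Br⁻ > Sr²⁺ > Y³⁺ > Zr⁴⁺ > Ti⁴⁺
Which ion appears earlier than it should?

The pair Rb⁺, Br⁻ is the wrong way round — both have 36 electrons but Z(Rb)=37 > Z(Br)=35, so Rb⁺ should be the smaller of the two. All other adjacent pairs agree with periodic trends, so Rb⁺ is the misplaced ion.

Rb⁺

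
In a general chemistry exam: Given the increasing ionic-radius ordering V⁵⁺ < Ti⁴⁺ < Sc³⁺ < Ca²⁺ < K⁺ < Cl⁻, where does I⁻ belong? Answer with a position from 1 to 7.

Tabulating Z and e⁻: V⁵⁺: 18 e⁻, Z=23, Ti⁴⁺: 18 e⁻, Z=22, Sc³⁺: 18 e⁻, Z=21, Ca²⁺: 18 e⁻, Z=20, K⁺: 18 e⁻, Z=19, Cl⁻: 18 e⁻, Z=17, I⁻: 54 e⁻, Z=53. V⁵⁺ < Ti⁴⁺ (isoelectronic, higher Z=23 is smaller); Ti⁴⁺ < Sc³⁺ (both 18 e⁻, Z=22>21); Sc³⁺ < Ca²⁺ (isoelectronic, higher Z=21 is smaller); Ca²⁺ < K⁺ (both 18 e⁻, Z=20>19); K⁺ < Cl⁻ (both 18 e⁻, Z=19>17); Cl⁻ < I⁻ (same group, period 3 vs 5).
Putting I⁻ in gives V⁵⁺ < Ti⁴⁺ < Sc³⁺ < Ca²⁺ < K⁺ < Cl⁻ < I⁻; it lands at slot 7.

7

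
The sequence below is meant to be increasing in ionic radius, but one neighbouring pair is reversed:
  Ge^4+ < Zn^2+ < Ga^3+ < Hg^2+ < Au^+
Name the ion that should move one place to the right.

Zn^2+

Check each adjacent pair. Zn^2+ and Ga^3+ are reversed: both have 28 electrons but Z(Ga)=31 > Z(Zn)=30, so Ga^3+ should be the smaller of the two. No other neighbouring pair contradicts the periodic trends, so Zn^2+ is the ion listed too early.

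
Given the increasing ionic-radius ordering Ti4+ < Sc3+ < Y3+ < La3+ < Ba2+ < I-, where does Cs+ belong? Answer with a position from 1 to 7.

6

Tabulating Z and e⁻: Ti4+: 18 e⁻, Z=22, Sc3+: 18 e⁻, Z=21, Y3+: 36 e⁻, Z=39, La3+: 54 e⁻, Z=57, Ba2+: 54 e⁻, Z=56, Cs+: 54 e⁻, Z=55, I-: 54 e⁻, Z=53. Ti4+ < Sc3+ (isoelectronic, higher Z=22 is smaller); Sc3+ < Y3+ (same group, 1 shell fewer); Y3+ < La3+ (same group, 1 shell fewer); La3+ < Ba2+ (both 54 e⁻, Z=57>56); Ba2+ < Cs+ (both 54 e⁻, Z=56>55); Cs+ < I- (both 54 e⁻, Z=55>53).
Merged order: Ti4+ < Sc3+ < Y3+ < La3+ < Ba2+ < Cs+ < I- — Cs+ is number 6.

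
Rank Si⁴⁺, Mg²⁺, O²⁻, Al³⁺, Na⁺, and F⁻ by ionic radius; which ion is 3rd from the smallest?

These species are isoelectronic with 10 electrons. The only difference is the number of protons: Si⁴⁺ (Z=14), Al³⁺ (Z=13), Mg²⁺ (Z=12), Na⁺ (Z=11), F⁻ (Z=9), O²⁻ (Z=8). The strongest nuclear pull (Si⁴⁺) gives the smallest ion.
Ordering: Si⁴⁺ < Al³⁺ < Mg²⁺ < Na⁺ < F⁻ < O²⁻. The 3rd smallest is Mg²⁺.

Mg²⁺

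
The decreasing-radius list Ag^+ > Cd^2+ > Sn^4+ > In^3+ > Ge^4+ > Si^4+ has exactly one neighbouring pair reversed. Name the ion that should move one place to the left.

Check each adjacent pair. Sn^4+ and In^3+ are reversed: they are isoelectronic (46 e⁻) and Sn has more protons than In (50 vs 49), making Sn^4+ smaller. No other neighbouring pair contradicts the periodic trends, so In^3+ is the ion listed too late.

In^3+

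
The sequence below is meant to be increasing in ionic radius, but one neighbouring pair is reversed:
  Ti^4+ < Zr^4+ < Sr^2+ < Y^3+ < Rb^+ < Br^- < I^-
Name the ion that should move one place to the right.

Sr^2+

Check each adjacent pair. Sr^2+ and Y^3+ are reversed: both have 36 electrons but Z(Y)=39 > Z(Sr)=38, so Y^3+ should be the smaller of the two. No other neighbouring pair contradicts the periodic trends, so Sr^2+ is the ion listed too early.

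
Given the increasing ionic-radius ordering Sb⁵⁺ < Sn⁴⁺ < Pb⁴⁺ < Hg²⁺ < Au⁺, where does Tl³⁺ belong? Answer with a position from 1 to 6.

Tabulating Z and e⁻: Sb⁵⁺ (Z=51, 46 e⁻), Sn⁴⁺ (Z=50, 46 e⁻), Pb⁴⁺ (Z=82, 78 e⁻), Tl³⁺ (Z=81, 78 e⁻), Hg²⁺ (Z=80, 78 e⁻), Au⁺ (Z=79, 78 e⁻). Sb⁵⁺ < Sn⁴⁺ (isoelectronic, higher Z=51 is smaller); Sn⁴⁺ < Pb⁴⁺ (same group, 1 shell fewer); Pb⁴⁺ < Tl³⁺ (both 78 e⁻, Z=82>81); Tl³⁺ < Hg²⁺ (isoelectronic, higher Z=81 is smaller); Hg²⁺ < Au⁺ (both 78 e⁻, Z=80>79).
The complete sequence is Sb⁵⁺ < Sn⁴⁺ < Pb⁴⁺ < Tl³⁺ < Hg²⁺ < Au⁺. Tl³⁺ sits at position 4.

4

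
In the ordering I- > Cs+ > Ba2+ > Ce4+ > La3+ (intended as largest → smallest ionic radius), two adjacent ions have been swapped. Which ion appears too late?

Compare adjacent ions: Ce4+ and La3+ share 54 electrons; the higher nuclear charge on Ce (Z=58) contracts it more, so Ce4+ < La3+ — yet in this decreasing list Ce4+ sits before La3+. Nothing else is reversed, so La3+ should move one place to the left.

La3+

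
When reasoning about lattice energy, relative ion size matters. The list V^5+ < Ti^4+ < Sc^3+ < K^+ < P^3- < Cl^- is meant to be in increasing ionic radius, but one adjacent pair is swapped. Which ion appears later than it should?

Scanning neighbour by neighbour, only P^3-/Cl^- violates a trend: Cl^- and P^3- share 18 electrons; the higher nuclear charge on Cl (Z=17) contracts it more, so Cl^- < P^3-. That makes Cl^- the one sitting a position late relative to where it belongs.

Cl^-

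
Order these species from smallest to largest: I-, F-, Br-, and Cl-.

F- < Cl- < Br- < I-

These ions sit in one column with identical charge. Each step down the periodic table adds a principal shell, increasing the radius.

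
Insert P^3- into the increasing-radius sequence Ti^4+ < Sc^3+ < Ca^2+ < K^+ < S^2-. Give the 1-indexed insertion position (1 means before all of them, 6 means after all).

6

These species are isoelectronic with 18 electrons. The only difference is the number of protons: Ti^4+ (Z=22), Sc^3+ (Z=21), Ca^2+ (Z=20), K^+ (Z=19), S^2- (Z=16), P^3- (Z=15). The strongest nuclear pull (Ti^4+) gives the smallest ion.
The complete sequence is Ti^4+ < Sc^3+ < Ca^2+ < K^+ < S^2- < P^3-. P^3- sits at position 6.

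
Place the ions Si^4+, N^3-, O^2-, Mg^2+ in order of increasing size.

Isoelectronic series (10 e⁻ each). Size is set by nuclear charge: more protons means a smaller ion. Si^4+ (Z=14), Mg^2+ (Z=12), O^2- (Z=8), N^3- (Z=7).

Si^4+ < Mg^2+ < O^2- < N^3-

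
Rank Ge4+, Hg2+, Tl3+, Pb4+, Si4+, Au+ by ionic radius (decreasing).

Au+ > Hg2+ > Tl3+ > Pb4+ > Ge4+ > Si4+

Si4+: 10 e⁻, Z=14, Ge4+: 28 e⁻, Z=32, Pb4+: 78 e⁻, Z=82, Tl3+: 78 e⁻, Z=81, Hg2+: 78 e⁻, Z=80, Au+: 78 e⁻, Z=79. Si4+ < Ge4+ (same group, 1 shell fewer); Ge4+ < Pb4+ (same group, 2 shells fewer); Pb4+ < Tl3+ (isoelectronic, higher Z=82 is smaller); Tl3+ < Hg2+ (both 78 e⁻, Z=81>80); Hg2+ < Au+ (isoelectronic, higher Z=80 is smaller).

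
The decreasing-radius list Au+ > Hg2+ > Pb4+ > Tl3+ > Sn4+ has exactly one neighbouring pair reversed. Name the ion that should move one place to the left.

Scanning neighbour by neighbour, only Pb4+/Tl3+ violates a trend: they are isoelectronic (78 e⁻) and Pb has more protons than Tl (82 vs 81), making Pb4+ smaller. That makes Tl3+ the one sitting a position late relative to where it belongs.

Tl3+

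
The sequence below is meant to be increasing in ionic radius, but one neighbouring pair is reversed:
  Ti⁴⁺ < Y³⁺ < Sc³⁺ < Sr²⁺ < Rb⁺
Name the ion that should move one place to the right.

Scanning neighbour by neighbour, only Y³⁺/Sc³⁺ violates a trend: both in group 3 with the same charge; Sc³⁺ (period 4) has the smaller radius. That makes Y³⁺ the one sitting a position early relative to where it belongs.

Y³⁺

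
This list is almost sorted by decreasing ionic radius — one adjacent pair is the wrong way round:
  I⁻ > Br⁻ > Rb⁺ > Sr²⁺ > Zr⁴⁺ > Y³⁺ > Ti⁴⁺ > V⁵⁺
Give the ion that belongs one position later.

Scanning neighbour by neighbour, only Zr⁴⁺/Y³⁺ violates a trend: they are isoelectronic (36 e⁻) and Zr has more protons than Y (40 vs 39), making Zr⁴⁺ smaller. That makes Zr⁴⁺ the one sitting a position early relative to where it belongs.

Zr⁴⁺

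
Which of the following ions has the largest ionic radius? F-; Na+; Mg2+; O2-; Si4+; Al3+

O2-

Isoelectronic series (10 e⁻ each). Size is set by nuclear charge: more protons means a smaller ion. Si4+ (Z=14), Al3+ (Z=13), Mg2+ (Z=12), Na+ (Z=11), F- (Z=9), O2- (Z=8).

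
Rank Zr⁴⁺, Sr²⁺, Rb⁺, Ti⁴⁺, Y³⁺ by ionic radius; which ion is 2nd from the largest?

Ti⁴⁺: 18 e⁻, Z=22, Zr⁴⁺: 36 e⁻, Z=40, Y³⁺: 36 e⁻, Z=39, Sr²⁺: 36 e⁻, Z=38, Rb⁺: 36 e⁻, Z=37. Ti⁴⁺ < Zr⁴⁺ (same group, 1 shell fewer); Zr⁴⁺ < Y³⁺ (both 36 e⁻, Z=40>39); Y³⁺ < Sr²⁺ (both 36 e⁻, Z=39>38); Sr²⁺ < Rb⁺ (both 36 e⁻, Z=38>37).
That gives Ti⁴⁺ < Zr⁴⁺ < Y³⁺ < Sr²⁺ < Rb⁺. From the largest end, number 2 is Sr²⁺.

Sr²⁺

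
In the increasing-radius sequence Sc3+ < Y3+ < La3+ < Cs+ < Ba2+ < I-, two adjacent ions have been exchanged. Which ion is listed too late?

Ba2+

Check each adjacent pair. Cs+ and Ba2+ are reversed: Ba2+ and Cs+ share 54 electrons; the higher nuclear charge on Ba (Z=56) contracts it more, so Ba2+ < Cs+. No other neighbouring pair contradicts the periodic trends, so Ba2+ is the ion listed too late.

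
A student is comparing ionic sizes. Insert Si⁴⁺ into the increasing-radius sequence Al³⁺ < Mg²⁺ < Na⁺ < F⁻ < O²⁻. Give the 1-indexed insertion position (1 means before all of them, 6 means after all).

All of these have 10 electrons (isoelectronic). With the same electron cloud, the ion with the most protons pulls it in tightest. Nuclear charges: Si⁴⁺ (Z=14), Al³⁺ (Z=13), Mg²⁺ (Z=12), Na⁺ (Z=11), F⁻ (Z=9), O²⁻ (Z=8). Highest Z is smallest.
Merged order: Si⁴⁺ < Al³⁺ < Mg²⁺ < Na⁺ < F⁻ < O²⁻ — Si⁴⁺ is number 1.

1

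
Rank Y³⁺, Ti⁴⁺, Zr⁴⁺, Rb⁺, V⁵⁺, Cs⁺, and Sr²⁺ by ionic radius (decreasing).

Work out protons and electrons: V⁵⁺ has 18 e⁻ (Z=23), Ti⁴⁺ has 18 e⁻ (Z=22), Zr⁴⁺ has 36 e⁻ (Z=40), Y³⁺ has 36 e⁻ (Z=39), Sr²⁺ has 36 e⁻ (Z=38), Rb⁺ has 36 e⁻ (Z=37), Cs⁺ has 54 e⁻ (Z=55). V⁵⁺ < Ti⁴⁺ (both 18 e⁻, Z=23>22); Ti⁴⁺ < Zr⁴⁺ (same group, 1 shell fewer); Zr⁴⁺ < Y³⁺ (both 36 e⁻, Z=40>39); Y³⁺ < Sr²⁺ (both 36 e⁻, Z=39>38); Sr²⁺ < Rb⁺ (isoelectronic, higher Z=38 is smaller); Rb⁺ < Cs⁺ (same group, 1 shell fewer).

Cs⁺ > Rb⁺ > Sr²⁺ > Y³⁺ > Zr⁴⁺ > Ti⁴⁺ > V⁵⁺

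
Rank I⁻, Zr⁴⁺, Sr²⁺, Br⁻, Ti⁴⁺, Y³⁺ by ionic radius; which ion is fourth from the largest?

Y³⁺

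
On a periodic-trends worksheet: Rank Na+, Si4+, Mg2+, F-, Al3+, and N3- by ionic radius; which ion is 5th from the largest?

Each ion has 10 electrons. The ranking follows nuclear charge in reverse — greater Z gives a smaller radius. Si4+ (Z=14), Al3+ (Z=13), Mg2+ (Z=12), Na+ (Z=11), F- (Z=9), N3- (Z=7).
That gives Si4+ < Al3+ < Mg2+ < Na+ < F- < N3-. From the largest end, number 5 is Al3+.

Al3+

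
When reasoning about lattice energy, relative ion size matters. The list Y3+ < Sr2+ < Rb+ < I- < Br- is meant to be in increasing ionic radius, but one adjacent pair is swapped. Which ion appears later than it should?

Br-

Compare adjacent ions: same group and charge — period 4 sits above period 5, so Br- is smaller — yet in this increasing list I- sits before Br-. Nothing else is reversed, so Br- should move one place to the left.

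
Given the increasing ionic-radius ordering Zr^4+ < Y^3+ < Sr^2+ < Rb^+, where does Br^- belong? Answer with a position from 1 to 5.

5

These species are isoelectronic with 36 electrons. The only difference is the number of protons: Zr^4+ (Z=40), Y^3+ (Z=39), Sr^2+ (Z=38), Rb^+ (Z=37), Br^- (Z=35). The strongest nuclear pull (Zr^4+) gives the smallest ion.
With Br^- included the full order is Zr^4+ < Y^3+ < Sr^2+ < Rb^+ < Br^-, so it takes position 5.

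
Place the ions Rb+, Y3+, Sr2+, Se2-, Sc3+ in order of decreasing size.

Se2- > Rb+ > Sr2+ > Y3+ > Sc3+

Electron counts and nuclear charges: Sc3+ has 18 e⁻ (Z=21), Y3+ has 36 e⁻ (Z=39), Sr2+ has 36 e⁻ (Z=38), Rb+ has 36 e⁻ (Z=37), Se2- has 36 e⁻ (Z=34). Sc3+ < Y3+ (same group, period 4 vs 5); Y3+ < Sr2+ (isoelectronic, higher Z=39 is smaller); Sr2+ < Rb+ (both 36 e⁻, Z=38>37); Rb+ < Se2- (isoelectronic, higher Z=37 is smaller).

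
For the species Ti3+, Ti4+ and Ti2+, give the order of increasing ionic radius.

Same element, different charge: the more highly charged cation has fewer electrons and a greater effective nuclear charge per electron, making Ti4+ the smallest.

Ti4+ < Ti3+ < Ti2+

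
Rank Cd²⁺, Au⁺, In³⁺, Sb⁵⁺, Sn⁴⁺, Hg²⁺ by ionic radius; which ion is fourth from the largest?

Work out protons and electrons: Sb⁵⁺ (Z=51, 46 e⁻), Sn⁴⁺ (Z=50, 46 e⁻), In³⁺ (Z=49, 46 e⁻), Cd²⁺ (Z=48, 46 e⁻), Hg²⁺ (Z=80, 78 e⁻), Au⁺ (Z=79, 78 e⁻). Sb⁵⁺ < Sn⁴⁺ (isoelectronic, higher Z=51 is smaller); Sn⁴⁺ < In³⁺ (isoelectronic, higher Z=50 is smaller); In³⁺ < Cd²⁺ (isoelectronic, higher Z=49 is smaller); Cd²⁺ < Hg²⁺ (same group, 1 shell fewer); Hg²⁺ < Au⁺ (isoelectronic, higher Z=80 is smaller).
Full ascending order: Sb⁵⁺ < Sn⁴⁺ < In³⁺ < Cd²⁺ < Hg²⁺ < Au⁺. Counting from the largest, position 4 is In³⁺.

In³⁺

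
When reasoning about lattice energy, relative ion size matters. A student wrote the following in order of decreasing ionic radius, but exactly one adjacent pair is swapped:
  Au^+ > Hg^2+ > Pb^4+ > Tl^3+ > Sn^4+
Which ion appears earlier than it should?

Pb^4+

Compare adjacent ions: Pb^4+ and Tl^3+ share 78 electrons; the higher nuclear charge on Pb (Z=82) contracts it more, so Pb^4+ < Tl^3+ — yet in this decreasing list Pb^4+ sits before Tl^3+. Nothing else is reversed, so Pb^4+ should move one place to the right.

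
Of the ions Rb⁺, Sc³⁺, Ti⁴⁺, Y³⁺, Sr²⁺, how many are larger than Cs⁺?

0

Work out protons and electrons: Ti⁴⁺ (Z=22, 18 e⁻), Sc³⁺ (Z=21, 18 e⁻), Y³⁺ (Z=39, 36 e⁻), Sr²⁺ (Z=38, 36 e⁻), Rb⁺ (Z=37, 36 e⁻), Cs⁺ (Z=55, 54 e⁻). Ti⁴⁺ < Sc³⁺ (isoelectronic, higher Z=22 is smaller); Sc³⁺ < Y³⁺ (same group, 1 shell fewer); Y³⁺ < Sr²⁺ (isoelectronic, higher Z=39 is smaller); Sr²⁺ < Rb⁺ (both 36 e⁻, Z=38>37); Rb⁺ < Cs⁺ (same group, 1 shell fewer).
Ordering all of them (including Cs⁺) by radius gives Ti⁴⁺ < Sc³⁺ < Y³⁺ < Sr²⁺ < Rb⁺ < Cs⁺. That's 0.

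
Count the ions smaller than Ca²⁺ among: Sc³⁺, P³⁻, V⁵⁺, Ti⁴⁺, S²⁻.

3

Isoelectronic series (18 e⁻ each). Size is set by nuclear charge: more protons means a smaller ion. V⁵⁺ (Z=23), Ti⁴⁺ (Z=22), Sc³⁺ (Z=21), Ca²⁺ (Z=20), S²⁻ (Z=16), P³⁻ (Z=15).
Placing each against Ca²⁺: smaller — V⁵⁺, Ti⁴⁺, Sc³⁺; larger — S²⁻, P³⁻. That's 3.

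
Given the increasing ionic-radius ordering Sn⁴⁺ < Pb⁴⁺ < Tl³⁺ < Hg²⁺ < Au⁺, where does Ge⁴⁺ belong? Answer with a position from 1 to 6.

1

Tabulating Z and e⁻: Ge⁴⁺ (Z=32, 28 e⁻), Sn⁴⁺ (Z=50, 46 e⁻), Pb⁴⁺ (Z=82, 78 e⁻), Tl³⁺ (Z=81, 78 e⁻), Hg²⁺ (Z=80, 78 e⁻), Au⁺ (Z=79, 78 e⁻). Ge⁴⁺ < Sn⁴⁺ (same group, 1 shell fewer); Sn⁴⁺ < Pb⁴⁺ (same group, 1 shell fewer); Pb⁴⁺ < Tl³⁺ (isoelectronic, higher Z=82 is smaller); Tl³⁺ < Hg²⁺ (both 78 e⁻, Z=81>80); Hg²⁺ < Au⁺ (isoelectronic, higher Z=80 is smaller).
Putting Ge⁴⁺ in gives Ge⁴⁺ < Sn⁴⁺ < Pb⁴⁺ < Tl³⁺ < Hg²⁺ < Au⁺; it lands at slot 1.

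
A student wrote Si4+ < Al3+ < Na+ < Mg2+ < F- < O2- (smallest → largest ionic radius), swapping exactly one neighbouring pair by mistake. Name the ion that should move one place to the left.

Mg2+

Check each adjacent pair. Na+ and Mg2+ are reversed: they are isoelectronic (10 e⁻) and Mg has more protons than Na (12 vs 11), making Mg2+ smaller. No other neighbouring pair contradicts the periodic trends, so Mg2+ is the ion listed too late.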